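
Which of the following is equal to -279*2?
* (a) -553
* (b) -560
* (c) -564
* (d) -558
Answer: d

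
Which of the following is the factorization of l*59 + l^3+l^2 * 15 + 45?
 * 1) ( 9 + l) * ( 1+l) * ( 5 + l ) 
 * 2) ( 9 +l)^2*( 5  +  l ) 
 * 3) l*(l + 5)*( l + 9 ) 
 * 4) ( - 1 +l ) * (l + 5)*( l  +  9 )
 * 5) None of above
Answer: 1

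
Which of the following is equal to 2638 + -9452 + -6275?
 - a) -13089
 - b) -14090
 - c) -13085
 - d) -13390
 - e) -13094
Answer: a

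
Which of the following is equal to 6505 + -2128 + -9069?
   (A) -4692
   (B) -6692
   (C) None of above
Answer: A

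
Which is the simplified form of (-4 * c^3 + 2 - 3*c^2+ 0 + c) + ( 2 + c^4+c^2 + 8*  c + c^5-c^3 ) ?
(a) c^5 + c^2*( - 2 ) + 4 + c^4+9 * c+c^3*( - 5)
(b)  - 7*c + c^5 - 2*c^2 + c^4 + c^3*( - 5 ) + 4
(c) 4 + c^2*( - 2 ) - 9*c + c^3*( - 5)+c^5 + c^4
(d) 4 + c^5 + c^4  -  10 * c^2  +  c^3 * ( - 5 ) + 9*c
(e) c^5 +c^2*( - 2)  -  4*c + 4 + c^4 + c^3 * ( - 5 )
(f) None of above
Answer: a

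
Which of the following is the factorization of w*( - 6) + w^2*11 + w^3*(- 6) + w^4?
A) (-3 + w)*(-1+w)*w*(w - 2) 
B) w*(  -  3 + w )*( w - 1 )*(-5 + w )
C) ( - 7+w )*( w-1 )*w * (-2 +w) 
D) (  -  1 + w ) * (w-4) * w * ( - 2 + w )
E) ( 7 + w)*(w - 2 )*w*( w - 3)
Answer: A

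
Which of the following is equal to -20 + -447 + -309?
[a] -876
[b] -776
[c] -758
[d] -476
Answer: b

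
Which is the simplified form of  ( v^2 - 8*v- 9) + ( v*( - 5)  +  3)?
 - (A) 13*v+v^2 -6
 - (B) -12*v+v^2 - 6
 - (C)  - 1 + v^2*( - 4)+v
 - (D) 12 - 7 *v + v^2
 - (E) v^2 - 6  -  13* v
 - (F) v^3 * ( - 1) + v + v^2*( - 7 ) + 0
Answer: E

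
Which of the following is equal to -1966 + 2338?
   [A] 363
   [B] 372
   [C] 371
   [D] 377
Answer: B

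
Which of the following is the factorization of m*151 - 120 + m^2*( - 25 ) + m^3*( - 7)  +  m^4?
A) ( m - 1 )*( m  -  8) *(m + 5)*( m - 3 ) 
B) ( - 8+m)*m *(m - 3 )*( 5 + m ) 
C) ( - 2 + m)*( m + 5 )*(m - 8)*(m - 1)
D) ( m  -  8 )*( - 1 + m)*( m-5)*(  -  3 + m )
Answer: A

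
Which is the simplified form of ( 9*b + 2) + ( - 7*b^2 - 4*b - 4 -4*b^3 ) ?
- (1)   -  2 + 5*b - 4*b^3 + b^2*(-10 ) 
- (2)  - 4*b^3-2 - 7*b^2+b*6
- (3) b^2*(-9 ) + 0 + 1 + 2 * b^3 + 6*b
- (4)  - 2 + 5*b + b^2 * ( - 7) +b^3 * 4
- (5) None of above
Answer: 5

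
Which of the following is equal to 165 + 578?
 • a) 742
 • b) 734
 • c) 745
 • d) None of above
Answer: d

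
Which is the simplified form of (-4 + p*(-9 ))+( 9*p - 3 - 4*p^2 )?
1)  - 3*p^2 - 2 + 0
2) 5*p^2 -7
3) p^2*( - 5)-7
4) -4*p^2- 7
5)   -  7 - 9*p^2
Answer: 4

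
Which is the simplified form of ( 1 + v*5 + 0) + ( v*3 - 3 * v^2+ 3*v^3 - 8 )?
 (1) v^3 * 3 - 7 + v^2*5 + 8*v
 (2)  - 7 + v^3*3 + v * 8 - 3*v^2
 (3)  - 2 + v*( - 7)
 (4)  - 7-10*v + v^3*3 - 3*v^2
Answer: 2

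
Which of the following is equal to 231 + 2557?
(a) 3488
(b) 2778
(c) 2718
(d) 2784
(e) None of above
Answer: e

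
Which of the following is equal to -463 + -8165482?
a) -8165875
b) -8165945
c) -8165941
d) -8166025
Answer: b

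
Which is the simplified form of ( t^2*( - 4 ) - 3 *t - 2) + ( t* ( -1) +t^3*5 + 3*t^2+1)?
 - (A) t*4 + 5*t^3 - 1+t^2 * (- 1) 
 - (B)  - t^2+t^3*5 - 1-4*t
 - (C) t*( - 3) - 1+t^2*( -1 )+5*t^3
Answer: B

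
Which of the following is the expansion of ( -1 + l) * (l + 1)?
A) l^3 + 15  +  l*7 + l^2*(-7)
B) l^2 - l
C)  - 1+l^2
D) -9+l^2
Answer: C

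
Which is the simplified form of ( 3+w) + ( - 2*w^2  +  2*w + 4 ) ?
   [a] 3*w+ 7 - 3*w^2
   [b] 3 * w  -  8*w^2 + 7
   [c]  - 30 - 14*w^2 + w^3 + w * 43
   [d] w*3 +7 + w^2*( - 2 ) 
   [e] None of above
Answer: d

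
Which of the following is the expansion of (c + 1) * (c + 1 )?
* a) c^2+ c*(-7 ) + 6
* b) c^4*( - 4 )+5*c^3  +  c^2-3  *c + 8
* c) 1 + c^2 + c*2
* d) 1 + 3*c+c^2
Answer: c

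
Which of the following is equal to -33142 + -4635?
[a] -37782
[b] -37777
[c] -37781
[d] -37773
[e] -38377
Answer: b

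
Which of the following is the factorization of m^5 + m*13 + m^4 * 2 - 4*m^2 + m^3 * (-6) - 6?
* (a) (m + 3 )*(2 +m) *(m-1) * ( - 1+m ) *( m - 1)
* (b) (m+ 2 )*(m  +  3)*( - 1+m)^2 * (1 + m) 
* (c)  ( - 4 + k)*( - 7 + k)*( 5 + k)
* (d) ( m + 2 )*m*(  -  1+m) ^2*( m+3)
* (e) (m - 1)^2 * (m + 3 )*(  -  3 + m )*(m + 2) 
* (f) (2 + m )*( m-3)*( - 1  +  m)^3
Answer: a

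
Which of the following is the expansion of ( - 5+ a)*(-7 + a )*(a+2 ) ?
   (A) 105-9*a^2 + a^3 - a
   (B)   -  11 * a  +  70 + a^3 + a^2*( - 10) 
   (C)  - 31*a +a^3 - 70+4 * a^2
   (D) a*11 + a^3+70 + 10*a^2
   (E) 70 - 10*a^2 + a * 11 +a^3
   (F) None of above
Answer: E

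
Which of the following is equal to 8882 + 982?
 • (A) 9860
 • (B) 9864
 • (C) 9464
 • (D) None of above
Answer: B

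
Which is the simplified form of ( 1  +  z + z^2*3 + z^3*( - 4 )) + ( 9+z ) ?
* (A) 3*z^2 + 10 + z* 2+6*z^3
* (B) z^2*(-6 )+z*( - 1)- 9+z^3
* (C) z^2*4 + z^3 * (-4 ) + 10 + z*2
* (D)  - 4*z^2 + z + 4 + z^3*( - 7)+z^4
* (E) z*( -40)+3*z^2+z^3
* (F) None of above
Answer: F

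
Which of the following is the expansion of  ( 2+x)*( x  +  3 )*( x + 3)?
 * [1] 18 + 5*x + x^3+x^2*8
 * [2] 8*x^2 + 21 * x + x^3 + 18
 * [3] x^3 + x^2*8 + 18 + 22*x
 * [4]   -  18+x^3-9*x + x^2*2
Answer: 2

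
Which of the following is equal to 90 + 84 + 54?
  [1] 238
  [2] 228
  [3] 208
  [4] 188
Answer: 2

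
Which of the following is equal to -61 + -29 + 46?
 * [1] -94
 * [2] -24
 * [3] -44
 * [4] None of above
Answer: 3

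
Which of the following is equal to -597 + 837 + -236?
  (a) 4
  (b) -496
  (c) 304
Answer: a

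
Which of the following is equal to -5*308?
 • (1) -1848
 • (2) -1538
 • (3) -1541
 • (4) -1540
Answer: 4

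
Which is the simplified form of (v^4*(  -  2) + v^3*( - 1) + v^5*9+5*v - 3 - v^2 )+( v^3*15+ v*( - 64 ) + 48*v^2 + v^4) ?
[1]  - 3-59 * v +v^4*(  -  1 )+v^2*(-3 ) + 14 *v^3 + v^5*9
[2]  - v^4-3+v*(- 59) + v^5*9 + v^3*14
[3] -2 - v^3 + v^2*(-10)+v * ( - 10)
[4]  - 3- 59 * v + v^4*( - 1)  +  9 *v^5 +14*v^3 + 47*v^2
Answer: 4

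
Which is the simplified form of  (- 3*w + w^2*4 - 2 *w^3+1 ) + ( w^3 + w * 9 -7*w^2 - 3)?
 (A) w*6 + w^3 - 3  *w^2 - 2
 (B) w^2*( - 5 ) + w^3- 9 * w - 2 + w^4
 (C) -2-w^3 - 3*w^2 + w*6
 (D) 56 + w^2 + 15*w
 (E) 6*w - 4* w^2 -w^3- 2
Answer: C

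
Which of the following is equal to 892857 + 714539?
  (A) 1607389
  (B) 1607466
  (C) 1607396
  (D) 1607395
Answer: C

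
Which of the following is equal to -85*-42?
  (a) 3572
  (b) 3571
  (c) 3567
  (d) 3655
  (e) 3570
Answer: e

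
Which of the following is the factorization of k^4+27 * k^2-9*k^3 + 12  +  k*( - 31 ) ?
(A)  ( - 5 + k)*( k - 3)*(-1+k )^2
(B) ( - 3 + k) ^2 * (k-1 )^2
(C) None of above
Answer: C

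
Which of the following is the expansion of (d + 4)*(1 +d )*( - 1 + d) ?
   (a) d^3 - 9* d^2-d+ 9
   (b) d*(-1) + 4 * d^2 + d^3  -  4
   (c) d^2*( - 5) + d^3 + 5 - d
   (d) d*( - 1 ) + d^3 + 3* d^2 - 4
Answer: b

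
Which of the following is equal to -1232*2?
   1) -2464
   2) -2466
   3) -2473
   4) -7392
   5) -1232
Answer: 1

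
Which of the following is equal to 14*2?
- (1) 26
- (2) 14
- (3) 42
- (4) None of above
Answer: 4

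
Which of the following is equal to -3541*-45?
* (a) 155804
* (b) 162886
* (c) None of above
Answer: c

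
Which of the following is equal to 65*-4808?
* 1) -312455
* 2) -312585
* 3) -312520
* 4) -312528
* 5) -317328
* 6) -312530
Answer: 3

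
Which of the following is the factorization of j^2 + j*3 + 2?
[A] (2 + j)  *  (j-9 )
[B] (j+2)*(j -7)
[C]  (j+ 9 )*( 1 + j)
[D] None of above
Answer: D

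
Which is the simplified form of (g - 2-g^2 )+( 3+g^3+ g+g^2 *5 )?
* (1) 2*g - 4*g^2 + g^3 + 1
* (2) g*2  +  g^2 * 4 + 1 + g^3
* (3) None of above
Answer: 2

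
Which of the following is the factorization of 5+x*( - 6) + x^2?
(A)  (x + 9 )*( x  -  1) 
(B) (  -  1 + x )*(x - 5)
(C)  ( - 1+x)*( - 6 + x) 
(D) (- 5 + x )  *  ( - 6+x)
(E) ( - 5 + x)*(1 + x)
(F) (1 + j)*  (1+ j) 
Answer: B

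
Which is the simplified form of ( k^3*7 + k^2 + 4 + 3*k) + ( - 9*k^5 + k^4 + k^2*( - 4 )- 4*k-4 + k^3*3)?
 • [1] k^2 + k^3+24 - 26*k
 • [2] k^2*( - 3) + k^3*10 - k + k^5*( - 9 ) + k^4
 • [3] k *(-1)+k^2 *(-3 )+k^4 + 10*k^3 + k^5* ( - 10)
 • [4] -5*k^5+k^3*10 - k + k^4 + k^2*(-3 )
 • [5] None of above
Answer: 2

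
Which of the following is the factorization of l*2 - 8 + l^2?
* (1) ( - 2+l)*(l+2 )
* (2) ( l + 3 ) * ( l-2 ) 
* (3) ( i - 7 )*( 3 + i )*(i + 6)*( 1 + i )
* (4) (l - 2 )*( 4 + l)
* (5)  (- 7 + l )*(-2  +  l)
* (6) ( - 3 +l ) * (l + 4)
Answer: 4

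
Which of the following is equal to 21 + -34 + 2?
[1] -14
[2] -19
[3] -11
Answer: 3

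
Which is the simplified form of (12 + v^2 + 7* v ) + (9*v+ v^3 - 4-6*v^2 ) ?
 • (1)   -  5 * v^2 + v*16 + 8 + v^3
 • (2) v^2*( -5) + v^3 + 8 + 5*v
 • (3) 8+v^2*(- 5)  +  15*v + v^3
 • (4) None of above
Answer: 1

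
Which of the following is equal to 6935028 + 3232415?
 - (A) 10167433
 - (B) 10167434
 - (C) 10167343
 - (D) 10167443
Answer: D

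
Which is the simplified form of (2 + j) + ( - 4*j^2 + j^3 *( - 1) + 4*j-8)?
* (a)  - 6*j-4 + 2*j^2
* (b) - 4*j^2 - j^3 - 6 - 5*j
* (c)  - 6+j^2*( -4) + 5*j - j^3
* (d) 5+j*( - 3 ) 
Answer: c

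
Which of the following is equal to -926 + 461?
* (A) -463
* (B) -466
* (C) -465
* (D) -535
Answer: C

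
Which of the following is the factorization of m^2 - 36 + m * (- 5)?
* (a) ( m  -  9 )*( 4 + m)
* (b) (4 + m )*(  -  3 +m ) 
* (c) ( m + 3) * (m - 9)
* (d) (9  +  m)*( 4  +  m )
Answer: a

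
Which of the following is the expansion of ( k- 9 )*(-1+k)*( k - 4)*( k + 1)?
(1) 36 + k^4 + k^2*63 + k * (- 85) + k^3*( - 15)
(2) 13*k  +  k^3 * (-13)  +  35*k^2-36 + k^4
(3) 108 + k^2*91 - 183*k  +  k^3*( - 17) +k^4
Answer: 2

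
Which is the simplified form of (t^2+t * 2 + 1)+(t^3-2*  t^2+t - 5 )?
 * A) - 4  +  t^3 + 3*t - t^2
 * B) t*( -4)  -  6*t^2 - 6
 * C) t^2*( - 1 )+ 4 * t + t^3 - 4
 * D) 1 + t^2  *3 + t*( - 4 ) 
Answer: A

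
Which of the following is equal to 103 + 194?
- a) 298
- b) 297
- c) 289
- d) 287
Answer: b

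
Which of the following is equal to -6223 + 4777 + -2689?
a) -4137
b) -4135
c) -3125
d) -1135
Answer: b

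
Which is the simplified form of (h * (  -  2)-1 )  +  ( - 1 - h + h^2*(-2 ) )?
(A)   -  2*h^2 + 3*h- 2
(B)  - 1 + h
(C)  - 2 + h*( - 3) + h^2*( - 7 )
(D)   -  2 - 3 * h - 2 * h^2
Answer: D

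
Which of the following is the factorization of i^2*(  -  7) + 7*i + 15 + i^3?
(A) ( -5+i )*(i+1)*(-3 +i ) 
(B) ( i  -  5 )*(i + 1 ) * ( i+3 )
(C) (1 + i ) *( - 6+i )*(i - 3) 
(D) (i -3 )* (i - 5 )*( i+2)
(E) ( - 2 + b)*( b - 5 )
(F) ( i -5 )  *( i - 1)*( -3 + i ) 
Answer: A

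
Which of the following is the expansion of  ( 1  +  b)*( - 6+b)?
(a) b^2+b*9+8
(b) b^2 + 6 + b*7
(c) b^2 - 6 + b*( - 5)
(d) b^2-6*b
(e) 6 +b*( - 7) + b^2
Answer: c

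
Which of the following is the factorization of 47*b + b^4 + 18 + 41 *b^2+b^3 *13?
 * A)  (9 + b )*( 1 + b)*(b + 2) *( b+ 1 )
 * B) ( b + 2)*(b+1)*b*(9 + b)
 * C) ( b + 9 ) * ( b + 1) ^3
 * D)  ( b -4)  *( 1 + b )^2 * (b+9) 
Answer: A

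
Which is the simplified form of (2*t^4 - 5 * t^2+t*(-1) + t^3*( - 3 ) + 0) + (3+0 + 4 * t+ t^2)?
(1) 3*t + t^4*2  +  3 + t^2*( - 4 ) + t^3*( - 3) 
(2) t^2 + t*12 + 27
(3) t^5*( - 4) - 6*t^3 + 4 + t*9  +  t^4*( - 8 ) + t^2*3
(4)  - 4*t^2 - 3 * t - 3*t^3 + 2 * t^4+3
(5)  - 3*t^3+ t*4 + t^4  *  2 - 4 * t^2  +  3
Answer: 1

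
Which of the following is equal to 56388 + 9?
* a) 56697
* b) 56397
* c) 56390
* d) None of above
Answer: b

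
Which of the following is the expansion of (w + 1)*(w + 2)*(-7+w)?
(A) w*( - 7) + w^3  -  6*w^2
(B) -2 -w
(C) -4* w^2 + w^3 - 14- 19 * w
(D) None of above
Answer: C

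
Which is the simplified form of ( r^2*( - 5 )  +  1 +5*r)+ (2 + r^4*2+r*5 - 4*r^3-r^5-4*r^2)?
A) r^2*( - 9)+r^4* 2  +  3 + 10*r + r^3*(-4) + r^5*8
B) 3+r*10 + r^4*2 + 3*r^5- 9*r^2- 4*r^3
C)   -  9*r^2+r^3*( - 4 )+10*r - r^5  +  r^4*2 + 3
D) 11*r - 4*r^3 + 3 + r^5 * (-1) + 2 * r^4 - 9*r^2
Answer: C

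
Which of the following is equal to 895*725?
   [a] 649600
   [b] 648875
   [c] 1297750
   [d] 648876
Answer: b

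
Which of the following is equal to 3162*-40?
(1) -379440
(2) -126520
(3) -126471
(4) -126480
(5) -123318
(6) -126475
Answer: 4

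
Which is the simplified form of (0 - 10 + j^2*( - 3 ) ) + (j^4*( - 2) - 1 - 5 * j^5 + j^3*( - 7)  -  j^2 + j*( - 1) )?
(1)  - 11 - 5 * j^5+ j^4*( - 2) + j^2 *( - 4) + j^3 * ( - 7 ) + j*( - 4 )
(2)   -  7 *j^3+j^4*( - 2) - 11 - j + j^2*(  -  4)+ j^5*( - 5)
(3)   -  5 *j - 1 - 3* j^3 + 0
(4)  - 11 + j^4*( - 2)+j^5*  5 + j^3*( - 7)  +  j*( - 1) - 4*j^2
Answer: 2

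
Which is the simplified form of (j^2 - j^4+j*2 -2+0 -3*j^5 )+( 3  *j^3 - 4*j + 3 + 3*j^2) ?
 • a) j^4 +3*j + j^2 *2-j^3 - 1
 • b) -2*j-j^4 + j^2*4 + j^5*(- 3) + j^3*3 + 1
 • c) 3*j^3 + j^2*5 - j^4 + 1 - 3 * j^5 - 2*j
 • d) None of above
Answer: b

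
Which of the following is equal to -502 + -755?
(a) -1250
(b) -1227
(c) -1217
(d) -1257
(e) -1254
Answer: d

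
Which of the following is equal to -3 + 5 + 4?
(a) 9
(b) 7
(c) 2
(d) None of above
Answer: d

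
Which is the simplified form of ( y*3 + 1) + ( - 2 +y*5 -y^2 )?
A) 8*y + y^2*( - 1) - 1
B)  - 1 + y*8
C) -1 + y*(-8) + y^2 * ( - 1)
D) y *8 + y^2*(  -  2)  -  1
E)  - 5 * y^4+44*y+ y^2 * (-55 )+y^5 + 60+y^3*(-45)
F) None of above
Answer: A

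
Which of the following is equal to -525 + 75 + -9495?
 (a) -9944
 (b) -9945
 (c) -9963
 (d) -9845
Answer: b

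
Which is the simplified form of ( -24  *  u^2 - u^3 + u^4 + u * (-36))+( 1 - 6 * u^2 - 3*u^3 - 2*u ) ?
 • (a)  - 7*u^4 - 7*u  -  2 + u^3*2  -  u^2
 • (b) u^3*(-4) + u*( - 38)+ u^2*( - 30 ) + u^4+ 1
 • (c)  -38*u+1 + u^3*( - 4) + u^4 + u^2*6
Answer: b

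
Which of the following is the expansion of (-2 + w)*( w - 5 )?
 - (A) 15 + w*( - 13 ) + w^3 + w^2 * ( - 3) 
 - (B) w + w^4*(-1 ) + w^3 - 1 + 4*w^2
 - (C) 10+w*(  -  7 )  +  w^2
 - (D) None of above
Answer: C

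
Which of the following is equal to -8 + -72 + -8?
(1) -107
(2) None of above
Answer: 2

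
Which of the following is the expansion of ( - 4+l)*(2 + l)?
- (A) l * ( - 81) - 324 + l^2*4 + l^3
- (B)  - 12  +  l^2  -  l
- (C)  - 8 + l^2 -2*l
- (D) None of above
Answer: C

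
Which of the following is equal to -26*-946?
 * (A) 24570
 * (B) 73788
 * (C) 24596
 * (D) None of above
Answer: C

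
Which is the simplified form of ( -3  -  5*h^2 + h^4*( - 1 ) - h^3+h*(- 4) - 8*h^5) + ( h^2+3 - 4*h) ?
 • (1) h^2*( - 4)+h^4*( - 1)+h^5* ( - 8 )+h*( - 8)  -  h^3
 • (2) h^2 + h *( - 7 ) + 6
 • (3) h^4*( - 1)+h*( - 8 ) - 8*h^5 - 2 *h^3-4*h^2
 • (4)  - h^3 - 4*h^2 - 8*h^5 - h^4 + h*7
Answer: 1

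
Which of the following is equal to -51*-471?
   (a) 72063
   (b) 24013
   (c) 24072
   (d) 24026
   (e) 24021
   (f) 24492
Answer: e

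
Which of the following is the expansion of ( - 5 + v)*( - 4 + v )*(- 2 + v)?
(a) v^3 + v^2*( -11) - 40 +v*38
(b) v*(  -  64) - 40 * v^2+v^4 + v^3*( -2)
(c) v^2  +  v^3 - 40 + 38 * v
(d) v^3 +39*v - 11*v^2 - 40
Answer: a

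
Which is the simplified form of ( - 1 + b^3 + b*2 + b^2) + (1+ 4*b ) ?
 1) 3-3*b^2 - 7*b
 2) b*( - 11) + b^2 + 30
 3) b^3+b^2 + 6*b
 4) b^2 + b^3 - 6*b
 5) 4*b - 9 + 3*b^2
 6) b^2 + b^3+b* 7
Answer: 3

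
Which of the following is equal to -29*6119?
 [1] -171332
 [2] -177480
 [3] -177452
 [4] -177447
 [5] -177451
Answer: 5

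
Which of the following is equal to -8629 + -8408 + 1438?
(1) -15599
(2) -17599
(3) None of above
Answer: 1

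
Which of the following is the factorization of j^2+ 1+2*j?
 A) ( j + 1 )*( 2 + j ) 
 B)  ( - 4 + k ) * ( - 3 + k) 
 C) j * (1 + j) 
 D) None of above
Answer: D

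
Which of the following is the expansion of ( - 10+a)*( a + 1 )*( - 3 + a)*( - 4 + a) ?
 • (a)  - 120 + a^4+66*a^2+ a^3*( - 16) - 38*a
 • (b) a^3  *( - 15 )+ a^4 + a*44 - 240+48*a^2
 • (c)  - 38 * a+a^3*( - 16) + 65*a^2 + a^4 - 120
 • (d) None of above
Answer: c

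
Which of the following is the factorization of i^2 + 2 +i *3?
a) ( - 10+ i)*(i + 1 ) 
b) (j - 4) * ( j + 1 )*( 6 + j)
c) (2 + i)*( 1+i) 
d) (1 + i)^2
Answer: c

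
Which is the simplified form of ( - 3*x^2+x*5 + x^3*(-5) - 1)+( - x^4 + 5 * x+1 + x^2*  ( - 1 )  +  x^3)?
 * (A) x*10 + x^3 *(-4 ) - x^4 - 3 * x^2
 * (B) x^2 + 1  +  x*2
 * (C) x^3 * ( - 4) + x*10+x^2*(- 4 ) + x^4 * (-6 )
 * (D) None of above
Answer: D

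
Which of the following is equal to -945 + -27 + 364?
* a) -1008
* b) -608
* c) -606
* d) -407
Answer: b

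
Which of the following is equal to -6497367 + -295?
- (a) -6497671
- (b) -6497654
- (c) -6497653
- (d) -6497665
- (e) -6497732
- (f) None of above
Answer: f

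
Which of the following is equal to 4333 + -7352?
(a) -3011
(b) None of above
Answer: b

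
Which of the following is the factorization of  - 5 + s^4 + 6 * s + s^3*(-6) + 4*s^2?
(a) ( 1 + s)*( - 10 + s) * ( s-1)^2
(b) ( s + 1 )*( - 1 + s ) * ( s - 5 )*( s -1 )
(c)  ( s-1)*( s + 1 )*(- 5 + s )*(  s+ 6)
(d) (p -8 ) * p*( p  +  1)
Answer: b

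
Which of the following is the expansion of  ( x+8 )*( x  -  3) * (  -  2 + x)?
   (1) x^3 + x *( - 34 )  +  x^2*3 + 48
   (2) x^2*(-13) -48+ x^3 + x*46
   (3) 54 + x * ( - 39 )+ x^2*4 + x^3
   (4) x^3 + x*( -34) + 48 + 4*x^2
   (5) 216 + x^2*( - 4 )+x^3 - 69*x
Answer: 1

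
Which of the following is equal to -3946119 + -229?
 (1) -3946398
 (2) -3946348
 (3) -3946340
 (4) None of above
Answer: 2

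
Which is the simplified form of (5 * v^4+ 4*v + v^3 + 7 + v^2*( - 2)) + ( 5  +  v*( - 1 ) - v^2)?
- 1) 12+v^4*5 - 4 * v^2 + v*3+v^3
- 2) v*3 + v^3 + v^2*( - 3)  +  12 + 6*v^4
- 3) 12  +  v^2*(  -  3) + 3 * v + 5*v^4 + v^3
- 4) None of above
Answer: 3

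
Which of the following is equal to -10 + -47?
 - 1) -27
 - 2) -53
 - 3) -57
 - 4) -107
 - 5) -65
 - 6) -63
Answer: 3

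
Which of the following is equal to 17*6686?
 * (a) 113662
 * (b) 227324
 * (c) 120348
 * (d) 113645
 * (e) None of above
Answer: a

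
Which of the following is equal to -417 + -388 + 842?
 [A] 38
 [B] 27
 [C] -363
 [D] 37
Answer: D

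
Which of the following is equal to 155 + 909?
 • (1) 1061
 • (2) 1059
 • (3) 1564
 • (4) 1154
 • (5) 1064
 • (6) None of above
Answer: 5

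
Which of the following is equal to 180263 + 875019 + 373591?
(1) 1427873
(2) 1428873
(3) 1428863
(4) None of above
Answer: 2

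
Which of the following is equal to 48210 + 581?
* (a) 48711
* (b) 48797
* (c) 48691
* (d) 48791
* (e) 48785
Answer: d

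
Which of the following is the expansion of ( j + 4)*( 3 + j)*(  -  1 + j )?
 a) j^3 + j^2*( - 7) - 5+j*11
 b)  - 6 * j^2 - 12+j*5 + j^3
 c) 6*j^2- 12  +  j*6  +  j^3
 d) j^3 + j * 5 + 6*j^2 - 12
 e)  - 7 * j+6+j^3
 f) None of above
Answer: d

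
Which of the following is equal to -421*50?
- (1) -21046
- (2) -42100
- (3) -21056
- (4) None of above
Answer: 4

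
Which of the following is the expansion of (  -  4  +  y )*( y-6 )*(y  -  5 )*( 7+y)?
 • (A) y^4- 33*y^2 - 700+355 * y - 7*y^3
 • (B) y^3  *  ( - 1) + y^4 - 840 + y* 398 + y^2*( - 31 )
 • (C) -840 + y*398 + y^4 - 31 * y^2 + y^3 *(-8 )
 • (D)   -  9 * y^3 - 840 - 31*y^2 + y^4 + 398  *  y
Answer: C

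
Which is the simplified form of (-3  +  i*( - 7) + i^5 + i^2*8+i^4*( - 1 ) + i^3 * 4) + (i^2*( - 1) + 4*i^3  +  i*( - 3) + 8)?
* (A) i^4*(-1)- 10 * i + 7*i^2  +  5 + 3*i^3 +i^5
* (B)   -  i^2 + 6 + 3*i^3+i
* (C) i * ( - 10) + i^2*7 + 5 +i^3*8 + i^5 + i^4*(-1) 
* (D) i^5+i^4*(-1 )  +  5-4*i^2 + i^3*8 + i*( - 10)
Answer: C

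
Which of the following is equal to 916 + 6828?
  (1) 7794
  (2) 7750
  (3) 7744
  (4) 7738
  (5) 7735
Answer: 3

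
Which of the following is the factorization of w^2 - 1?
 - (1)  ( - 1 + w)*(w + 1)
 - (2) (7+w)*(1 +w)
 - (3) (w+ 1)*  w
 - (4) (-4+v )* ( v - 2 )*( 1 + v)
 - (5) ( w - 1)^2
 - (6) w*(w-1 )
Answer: 1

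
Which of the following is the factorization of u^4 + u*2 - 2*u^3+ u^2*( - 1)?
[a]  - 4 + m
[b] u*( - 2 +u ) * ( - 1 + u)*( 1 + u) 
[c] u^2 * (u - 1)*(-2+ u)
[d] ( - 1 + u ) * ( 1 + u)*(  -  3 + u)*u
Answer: b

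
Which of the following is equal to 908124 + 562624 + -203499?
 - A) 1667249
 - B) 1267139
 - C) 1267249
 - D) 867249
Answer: C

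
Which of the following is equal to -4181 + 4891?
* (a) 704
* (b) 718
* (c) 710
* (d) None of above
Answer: c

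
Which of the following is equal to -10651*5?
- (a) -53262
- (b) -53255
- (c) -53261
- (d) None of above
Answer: b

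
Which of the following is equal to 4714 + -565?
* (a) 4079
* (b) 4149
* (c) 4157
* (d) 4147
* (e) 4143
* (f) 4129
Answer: b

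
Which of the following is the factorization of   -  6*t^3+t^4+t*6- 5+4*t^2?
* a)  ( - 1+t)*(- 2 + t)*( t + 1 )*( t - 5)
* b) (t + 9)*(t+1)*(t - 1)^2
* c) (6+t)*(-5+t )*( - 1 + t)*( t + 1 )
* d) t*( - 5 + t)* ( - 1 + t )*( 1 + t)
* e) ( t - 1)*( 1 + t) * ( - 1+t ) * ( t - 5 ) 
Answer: e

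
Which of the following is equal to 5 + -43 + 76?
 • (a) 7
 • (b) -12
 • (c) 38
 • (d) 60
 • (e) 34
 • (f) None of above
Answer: c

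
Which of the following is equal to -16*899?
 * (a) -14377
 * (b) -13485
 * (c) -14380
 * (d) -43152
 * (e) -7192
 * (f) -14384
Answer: f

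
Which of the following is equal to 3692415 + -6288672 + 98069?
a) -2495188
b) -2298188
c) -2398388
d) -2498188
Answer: d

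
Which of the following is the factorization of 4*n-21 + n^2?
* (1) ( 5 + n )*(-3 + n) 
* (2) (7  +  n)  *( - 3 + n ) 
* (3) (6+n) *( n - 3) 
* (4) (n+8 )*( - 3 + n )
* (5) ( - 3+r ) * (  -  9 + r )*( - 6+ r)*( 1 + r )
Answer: 2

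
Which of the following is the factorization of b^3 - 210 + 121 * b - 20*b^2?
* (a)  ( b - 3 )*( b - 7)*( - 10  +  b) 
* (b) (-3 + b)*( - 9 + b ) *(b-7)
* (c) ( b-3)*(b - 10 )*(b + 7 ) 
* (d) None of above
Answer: a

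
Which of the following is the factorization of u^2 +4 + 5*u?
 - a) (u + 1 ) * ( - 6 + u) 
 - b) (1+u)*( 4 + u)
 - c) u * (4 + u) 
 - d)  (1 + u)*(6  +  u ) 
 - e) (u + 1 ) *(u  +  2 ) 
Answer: b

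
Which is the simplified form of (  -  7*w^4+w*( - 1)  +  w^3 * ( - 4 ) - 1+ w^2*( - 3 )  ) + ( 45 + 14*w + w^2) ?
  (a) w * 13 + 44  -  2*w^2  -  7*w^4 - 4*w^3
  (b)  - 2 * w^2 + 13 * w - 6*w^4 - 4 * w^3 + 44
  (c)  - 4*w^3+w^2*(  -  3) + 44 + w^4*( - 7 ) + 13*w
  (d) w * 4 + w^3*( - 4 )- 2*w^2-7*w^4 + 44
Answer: a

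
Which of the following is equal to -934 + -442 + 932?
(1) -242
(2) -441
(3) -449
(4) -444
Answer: 4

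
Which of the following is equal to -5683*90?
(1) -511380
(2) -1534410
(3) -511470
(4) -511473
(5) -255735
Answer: 3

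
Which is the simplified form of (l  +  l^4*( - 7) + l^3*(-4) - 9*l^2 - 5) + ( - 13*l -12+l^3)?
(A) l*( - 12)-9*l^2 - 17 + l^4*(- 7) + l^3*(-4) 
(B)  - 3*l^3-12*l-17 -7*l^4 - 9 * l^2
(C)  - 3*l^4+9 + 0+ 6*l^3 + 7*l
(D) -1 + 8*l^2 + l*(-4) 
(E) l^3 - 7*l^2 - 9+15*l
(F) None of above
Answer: B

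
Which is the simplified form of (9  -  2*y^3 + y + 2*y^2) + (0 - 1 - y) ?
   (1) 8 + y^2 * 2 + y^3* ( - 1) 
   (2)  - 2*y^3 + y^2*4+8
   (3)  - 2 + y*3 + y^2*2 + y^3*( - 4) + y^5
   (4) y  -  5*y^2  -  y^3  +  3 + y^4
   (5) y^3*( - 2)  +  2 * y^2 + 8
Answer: 5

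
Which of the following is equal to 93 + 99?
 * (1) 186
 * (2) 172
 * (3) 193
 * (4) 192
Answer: 4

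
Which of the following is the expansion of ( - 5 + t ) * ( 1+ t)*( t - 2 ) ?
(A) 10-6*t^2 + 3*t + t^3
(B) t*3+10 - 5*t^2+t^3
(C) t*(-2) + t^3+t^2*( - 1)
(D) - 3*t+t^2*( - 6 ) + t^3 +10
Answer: A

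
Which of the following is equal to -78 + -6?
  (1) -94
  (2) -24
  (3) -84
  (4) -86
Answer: 3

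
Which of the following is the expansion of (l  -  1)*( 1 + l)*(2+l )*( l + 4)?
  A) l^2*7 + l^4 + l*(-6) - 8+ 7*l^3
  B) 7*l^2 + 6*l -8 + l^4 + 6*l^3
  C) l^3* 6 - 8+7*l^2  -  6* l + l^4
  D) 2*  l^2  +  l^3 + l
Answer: C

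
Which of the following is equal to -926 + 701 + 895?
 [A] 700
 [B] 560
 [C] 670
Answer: C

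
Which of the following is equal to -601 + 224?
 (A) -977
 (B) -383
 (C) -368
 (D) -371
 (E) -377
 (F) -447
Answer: E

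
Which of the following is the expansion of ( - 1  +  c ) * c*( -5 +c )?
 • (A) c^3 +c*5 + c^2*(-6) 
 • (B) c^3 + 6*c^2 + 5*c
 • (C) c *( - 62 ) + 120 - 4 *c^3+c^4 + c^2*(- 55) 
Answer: A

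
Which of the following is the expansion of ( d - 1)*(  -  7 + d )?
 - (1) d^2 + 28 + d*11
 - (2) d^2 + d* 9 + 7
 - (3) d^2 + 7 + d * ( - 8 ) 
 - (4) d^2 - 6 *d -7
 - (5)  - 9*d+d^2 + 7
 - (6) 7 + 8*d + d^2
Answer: 3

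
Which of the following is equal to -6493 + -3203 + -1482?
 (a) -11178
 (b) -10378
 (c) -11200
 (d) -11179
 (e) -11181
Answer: a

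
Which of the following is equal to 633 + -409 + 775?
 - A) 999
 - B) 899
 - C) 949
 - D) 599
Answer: A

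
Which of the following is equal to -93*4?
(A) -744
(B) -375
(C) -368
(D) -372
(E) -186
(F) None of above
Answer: D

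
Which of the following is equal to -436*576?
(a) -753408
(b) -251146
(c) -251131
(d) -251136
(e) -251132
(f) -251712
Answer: d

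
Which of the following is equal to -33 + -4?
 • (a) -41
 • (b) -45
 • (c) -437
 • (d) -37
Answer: d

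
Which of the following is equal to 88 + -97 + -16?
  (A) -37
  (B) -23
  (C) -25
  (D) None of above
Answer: C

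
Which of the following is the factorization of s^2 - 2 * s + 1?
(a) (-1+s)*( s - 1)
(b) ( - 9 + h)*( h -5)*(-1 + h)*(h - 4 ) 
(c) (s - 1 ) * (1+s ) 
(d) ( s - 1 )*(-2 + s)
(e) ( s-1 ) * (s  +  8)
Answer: a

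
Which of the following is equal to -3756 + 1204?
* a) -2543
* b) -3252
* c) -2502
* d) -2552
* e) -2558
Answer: d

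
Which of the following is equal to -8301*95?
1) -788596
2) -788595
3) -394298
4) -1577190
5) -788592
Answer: 2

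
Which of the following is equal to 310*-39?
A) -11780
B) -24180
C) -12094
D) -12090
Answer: D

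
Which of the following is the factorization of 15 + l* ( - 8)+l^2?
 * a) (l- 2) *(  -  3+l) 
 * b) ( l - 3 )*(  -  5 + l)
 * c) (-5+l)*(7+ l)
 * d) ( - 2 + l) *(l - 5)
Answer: b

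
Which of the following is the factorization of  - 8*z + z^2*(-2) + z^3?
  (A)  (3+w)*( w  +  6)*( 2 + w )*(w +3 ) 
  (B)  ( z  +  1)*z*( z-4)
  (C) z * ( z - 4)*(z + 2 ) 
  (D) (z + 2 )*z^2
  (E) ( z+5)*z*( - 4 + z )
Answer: C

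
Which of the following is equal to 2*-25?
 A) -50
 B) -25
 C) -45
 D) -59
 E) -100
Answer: A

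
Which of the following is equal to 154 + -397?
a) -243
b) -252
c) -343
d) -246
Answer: a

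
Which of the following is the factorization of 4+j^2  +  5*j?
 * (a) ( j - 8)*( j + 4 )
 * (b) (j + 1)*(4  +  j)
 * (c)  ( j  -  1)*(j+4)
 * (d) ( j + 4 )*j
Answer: b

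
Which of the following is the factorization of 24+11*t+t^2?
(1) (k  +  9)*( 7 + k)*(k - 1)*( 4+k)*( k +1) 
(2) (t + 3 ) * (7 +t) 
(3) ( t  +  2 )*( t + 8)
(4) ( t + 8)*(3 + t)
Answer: 4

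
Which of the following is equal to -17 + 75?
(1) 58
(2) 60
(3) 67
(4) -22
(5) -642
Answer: 1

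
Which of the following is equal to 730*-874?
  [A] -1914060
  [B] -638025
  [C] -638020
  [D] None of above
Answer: C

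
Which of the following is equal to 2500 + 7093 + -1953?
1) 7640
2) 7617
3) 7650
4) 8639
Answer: 1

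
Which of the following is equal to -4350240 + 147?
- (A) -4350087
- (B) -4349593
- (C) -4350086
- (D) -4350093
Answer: D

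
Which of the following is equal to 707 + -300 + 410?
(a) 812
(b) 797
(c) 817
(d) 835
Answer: c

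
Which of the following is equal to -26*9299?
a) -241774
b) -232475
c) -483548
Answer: a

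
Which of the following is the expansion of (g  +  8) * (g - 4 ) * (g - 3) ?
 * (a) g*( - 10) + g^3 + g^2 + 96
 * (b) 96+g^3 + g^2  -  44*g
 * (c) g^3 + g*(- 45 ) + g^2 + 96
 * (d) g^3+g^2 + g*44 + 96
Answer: b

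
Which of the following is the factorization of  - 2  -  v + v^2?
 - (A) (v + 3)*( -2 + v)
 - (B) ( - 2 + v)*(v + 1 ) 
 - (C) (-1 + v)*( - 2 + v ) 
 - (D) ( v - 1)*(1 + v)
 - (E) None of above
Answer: B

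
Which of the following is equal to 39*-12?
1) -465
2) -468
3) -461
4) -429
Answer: 2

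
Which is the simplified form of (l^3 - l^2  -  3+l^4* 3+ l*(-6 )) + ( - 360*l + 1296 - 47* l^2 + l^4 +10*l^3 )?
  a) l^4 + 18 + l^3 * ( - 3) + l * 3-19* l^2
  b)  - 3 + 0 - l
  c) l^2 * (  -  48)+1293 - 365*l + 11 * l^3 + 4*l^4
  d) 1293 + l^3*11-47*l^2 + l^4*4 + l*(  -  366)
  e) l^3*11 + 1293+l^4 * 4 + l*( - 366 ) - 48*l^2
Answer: e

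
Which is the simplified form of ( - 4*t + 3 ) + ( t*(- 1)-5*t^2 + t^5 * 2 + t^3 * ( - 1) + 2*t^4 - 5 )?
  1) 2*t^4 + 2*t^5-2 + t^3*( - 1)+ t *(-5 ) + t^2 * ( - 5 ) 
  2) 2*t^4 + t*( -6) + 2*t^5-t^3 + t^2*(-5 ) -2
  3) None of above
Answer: 1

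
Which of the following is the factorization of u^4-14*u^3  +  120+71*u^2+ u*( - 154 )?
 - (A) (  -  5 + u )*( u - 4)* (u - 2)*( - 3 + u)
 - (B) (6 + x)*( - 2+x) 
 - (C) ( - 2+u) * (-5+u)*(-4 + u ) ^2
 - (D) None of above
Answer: A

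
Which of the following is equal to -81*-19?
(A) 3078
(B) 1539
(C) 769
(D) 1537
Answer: B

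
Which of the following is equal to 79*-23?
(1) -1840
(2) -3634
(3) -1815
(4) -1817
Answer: 4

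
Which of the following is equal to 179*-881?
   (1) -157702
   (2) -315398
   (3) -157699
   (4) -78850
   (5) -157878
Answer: 3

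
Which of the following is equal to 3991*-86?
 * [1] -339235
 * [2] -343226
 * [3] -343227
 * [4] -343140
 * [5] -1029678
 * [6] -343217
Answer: 2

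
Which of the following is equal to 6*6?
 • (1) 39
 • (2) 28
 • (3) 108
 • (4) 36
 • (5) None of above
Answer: 4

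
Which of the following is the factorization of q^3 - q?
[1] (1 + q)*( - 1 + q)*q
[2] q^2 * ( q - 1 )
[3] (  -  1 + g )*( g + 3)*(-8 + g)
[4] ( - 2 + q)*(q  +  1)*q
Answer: 1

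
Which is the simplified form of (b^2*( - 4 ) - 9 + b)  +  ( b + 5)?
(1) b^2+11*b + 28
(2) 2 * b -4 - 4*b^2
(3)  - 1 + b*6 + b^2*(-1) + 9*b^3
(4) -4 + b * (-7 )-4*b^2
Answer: 2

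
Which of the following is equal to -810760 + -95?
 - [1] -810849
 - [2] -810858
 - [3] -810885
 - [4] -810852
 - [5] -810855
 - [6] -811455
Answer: 5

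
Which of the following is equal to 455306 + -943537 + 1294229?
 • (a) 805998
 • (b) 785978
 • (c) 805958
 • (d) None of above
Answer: a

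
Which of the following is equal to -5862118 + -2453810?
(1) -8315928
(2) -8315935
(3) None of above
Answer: 1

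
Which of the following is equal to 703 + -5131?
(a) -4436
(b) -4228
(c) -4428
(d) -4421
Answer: c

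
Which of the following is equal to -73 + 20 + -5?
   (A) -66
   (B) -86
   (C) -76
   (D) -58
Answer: D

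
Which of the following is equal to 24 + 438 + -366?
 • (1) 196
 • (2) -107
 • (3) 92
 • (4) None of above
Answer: 4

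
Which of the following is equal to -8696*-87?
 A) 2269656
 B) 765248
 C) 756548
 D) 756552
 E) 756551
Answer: D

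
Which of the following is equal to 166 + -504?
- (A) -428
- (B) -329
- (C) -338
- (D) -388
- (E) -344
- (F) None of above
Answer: C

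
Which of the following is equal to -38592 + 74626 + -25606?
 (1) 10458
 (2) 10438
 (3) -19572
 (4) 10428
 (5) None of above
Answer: 4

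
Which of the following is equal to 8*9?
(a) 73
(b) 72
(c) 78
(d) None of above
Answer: b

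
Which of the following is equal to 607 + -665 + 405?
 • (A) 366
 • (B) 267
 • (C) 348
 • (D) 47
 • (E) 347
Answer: E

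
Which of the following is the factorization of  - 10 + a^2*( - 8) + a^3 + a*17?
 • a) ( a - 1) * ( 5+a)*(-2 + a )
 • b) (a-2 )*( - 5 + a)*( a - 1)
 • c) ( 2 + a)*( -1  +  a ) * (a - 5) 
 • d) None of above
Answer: b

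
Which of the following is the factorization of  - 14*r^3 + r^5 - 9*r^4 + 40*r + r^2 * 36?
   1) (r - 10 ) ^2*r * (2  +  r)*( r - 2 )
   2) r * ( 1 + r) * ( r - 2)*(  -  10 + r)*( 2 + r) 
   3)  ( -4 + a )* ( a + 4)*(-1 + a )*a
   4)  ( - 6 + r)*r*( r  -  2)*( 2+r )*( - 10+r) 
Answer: 2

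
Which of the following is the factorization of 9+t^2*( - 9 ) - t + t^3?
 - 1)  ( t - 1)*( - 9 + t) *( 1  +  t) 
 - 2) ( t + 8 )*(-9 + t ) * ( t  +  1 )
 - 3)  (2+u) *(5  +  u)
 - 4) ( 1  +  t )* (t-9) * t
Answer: 1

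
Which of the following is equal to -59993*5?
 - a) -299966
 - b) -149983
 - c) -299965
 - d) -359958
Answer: c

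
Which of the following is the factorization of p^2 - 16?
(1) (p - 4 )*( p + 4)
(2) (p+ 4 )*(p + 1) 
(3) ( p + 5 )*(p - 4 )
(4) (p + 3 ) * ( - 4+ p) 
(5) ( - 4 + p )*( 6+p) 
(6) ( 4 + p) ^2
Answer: 1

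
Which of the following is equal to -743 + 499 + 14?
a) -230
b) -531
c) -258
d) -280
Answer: a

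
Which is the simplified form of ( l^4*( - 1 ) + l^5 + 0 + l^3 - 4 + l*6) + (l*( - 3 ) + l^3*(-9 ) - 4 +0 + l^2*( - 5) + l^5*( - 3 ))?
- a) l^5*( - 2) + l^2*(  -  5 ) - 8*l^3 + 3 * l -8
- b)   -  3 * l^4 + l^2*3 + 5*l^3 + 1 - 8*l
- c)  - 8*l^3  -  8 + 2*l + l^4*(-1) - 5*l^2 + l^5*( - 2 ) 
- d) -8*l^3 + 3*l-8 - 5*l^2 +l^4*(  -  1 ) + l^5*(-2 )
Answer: d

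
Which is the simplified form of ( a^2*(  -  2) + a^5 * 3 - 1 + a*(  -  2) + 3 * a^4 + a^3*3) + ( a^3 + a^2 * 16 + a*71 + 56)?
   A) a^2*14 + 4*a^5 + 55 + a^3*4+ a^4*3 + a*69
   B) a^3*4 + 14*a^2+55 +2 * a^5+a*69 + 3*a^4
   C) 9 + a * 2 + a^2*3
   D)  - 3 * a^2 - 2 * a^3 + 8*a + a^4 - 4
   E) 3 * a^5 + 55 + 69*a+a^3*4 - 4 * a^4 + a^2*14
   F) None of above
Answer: F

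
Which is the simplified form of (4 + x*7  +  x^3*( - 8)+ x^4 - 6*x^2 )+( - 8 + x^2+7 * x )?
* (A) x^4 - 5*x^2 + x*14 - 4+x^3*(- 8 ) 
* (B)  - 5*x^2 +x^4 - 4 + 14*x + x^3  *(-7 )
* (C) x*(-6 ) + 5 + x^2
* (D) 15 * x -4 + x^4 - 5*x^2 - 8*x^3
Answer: A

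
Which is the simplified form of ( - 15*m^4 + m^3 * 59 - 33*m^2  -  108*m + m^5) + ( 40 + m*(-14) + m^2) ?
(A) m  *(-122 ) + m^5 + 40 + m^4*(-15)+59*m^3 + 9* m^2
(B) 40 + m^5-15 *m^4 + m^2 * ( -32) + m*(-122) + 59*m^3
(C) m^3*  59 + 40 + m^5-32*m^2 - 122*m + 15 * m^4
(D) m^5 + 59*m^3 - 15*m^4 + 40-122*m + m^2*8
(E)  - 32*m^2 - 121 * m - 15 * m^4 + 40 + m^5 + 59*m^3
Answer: B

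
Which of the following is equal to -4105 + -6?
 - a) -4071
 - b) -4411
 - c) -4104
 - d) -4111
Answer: d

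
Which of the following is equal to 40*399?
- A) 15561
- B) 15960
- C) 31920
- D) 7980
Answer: B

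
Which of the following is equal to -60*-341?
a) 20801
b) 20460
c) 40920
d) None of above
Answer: b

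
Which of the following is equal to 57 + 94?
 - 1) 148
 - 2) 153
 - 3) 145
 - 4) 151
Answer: 4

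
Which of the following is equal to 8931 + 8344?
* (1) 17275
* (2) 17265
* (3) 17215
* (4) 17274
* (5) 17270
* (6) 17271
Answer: 1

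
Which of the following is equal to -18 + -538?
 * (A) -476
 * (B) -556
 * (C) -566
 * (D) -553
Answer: B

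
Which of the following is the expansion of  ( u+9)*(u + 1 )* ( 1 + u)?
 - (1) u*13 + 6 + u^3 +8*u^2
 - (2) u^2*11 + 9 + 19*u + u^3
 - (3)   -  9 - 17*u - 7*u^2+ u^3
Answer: 2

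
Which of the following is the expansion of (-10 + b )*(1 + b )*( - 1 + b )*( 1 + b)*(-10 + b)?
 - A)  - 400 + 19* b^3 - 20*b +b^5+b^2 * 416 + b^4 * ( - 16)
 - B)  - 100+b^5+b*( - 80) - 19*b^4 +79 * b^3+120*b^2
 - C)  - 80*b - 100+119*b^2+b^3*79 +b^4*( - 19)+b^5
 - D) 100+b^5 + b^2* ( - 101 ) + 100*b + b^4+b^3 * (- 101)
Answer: C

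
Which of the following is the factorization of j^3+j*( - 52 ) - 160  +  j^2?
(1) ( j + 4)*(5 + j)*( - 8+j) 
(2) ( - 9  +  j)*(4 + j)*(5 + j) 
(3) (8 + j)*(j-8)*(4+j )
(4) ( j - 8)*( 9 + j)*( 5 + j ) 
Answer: 1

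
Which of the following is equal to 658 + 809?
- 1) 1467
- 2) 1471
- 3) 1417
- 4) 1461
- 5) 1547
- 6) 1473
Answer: 1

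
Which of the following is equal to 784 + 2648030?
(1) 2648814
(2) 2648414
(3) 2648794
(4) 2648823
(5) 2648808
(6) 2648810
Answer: 1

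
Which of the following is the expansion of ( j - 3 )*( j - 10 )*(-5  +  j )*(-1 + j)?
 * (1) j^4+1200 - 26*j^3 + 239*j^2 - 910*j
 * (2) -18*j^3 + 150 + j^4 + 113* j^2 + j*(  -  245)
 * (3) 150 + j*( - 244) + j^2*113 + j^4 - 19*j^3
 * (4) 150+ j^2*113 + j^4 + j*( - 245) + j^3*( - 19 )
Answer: 4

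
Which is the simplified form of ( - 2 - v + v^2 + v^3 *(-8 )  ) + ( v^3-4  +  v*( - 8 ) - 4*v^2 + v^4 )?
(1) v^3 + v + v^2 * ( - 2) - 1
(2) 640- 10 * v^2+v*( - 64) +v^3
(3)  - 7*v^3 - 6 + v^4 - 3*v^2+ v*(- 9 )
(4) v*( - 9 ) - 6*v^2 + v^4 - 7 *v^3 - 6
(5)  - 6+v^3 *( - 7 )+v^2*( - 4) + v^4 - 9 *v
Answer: 3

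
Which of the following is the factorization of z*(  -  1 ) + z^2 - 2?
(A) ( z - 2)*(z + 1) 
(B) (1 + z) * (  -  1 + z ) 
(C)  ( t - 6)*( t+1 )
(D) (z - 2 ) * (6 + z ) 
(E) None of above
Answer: A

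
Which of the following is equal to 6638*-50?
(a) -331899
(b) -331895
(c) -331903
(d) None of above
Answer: d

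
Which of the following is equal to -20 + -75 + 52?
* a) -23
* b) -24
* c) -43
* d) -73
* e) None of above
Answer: c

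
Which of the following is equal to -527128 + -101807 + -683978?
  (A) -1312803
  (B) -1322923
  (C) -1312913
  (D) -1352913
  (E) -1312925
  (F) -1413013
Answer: C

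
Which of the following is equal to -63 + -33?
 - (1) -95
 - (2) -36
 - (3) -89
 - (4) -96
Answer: 4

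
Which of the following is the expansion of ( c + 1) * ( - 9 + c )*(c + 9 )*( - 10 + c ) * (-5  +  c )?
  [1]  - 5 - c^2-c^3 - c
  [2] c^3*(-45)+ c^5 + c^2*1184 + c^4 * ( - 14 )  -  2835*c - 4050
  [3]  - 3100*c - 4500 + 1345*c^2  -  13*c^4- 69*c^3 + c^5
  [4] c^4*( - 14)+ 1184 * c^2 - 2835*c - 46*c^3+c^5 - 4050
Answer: 4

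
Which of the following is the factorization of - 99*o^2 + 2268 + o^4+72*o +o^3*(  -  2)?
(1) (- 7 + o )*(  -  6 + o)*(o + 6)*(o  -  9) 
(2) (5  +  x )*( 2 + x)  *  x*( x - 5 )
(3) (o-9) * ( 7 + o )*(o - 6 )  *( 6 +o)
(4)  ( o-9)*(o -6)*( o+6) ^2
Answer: 3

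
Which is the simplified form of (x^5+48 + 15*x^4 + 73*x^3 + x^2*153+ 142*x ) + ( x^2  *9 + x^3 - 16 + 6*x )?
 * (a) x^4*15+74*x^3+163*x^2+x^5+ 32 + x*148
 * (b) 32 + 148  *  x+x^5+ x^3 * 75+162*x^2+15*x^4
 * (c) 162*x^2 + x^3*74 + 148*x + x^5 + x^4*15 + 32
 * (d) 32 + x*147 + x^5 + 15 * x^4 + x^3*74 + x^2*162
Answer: c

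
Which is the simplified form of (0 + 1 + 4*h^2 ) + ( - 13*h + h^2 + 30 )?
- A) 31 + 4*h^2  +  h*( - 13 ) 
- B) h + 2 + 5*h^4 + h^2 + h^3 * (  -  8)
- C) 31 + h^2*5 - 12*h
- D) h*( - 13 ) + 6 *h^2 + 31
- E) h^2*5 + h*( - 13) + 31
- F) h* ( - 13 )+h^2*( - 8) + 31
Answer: E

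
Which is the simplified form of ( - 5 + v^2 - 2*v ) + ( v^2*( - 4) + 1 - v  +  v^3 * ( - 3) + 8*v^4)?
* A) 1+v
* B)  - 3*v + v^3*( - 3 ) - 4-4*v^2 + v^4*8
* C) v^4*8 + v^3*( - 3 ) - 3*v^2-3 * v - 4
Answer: C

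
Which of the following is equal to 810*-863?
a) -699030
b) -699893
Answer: a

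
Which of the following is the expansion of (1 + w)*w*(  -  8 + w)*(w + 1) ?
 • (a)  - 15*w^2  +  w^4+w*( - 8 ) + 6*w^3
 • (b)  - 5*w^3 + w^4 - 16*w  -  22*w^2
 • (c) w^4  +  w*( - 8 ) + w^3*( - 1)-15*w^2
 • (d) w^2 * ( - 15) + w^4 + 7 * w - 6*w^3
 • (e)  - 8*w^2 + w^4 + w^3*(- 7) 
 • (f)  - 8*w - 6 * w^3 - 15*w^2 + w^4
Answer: f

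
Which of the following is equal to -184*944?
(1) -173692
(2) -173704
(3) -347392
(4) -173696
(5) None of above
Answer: 4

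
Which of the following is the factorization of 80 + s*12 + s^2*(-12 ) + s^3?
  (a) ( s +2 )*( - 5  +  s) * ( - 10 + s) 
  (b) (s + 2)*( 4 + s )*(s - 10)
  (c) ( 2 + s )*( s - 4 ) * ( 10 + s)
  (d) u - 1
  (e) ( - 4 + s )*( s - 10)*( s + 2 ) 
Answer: e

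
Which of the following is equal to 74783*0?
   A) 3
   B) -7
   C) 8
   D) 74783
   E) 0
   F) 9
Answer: E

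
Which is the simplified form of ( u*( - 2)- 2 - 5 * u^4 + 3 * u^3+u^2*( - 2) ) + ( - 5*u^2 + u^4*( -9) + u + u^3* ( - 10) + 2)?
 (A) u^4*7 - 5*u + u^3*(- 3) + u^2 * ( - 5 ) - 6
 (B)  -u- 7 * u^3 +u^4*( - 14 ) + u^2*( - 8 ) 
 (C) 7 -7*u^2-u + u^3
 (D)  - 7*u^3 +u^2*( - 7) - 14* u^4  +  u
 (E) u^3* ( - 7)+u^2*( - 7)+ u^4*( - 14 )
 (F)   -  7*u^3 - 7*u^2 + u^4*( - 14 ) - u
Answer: F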